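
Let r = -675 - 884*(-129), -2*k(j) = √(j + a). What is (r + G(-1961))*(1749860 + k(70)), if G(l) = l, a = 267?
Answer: 194934404000 - 55700*√337 ≈ 1.9493e+11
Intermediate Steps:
k(j) = -√(267 + j)/2 (k(j) = -√(j + 267)/2 = -√(267 + j)/2)
r = 113361 (r = -675 + 114036 = 113361)
(r + G(-1961))*(1749860 + k(70)) = (113361 - 1961)*(1749860 - √(267 + 70)/2) = 111400*(1749860 - √337/2) = 194934404000 - 55700*√337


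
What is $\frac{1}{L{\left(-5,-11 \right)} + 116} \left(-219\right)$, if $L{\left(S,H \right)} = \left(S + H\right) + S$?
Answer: $- \frac{219}{95} \approx -2.3053$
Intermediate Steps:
$L{\left(S,H \right)} = H + 2 S$ ($L{\left(S,H \right)} = \left(H + S\right) + S = H + 2 S$)
$\frac{1}{L{\left(-5,-11 \right)} + 116} \left(-219\right) = \frac{1}{\left(-11 + 2 \left(-5\right)\right) + 116} \left(-219\right) = \frac{1}{\left(-11 - 10\right) + 116} \left(-219\right) = \frac{1}{-21 + 116} \left(-219\right) = \frac{1}{95} \left(-219\right) = - \frac{219}{95}$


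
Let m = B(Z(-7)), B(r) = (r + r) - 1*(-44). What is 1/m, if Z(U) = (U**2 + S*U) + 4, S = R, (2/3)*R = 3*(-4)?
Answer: 1/402 ≈ 0.0024876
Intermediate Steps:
R = -18 (R = 3*(3*(-4))/2 = (3/2)*(-12) = -18)
S = -18
Z(U) = 4 + U**2 - 18*U (Z(U) = (U**2 - 18*U) + 4 = 4 + U**2 - 18*U)
B(r) = 44 + 2*r (B(r) = 2*r + 44 = 44 + 2*r)
m = 402 (m = 44 + 2*(4 + (-7)**2 - 18*(-7)) = 44 + 2*(4 + 49 + 126) = 44 + 2*179 = 44 + 358 = 402)
1/m = 1/402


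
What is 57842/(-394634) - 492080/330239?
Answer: -106646591479/65161768763 ≈ -1.6366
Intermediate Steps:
57842/(-394634) - 492080/330239 = 57842*(-1/394634) - 492080*1/330239 = -28921/197317 - 492080/330239 = -106646591479/65161768763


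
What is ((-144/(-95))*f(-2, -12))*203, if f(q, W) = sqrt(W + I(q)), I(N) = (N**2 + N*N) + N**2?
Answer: 0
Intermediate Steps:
I(N) = 3*N**2 (I(N) = (N**2 + N**2) + N**2 = 2*N**2 + N**2 = 3*N**2)
f(q, W) = sqrt(W + 3*q**2)
((-144/(-95))*f(-2, -12))*203 = ((-144/(-95))*sqrt(-12 + 3*(-2)**2))*203 = ((-144*(-1/95))*sqrt(-12 + 3*4))*203 = (144*sqrt(-12 + 12)/95)*203 = (144*sqrt(0)/95)*203 = ((144/95)*0)*203 = 0*203 = 0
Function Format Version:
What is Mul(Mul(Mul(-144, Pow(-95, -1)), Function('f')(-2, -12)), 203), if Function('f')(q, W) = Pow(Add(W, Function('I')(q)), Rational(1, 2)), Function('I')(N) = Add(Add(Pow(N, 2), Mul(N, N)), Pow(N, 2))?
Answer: 0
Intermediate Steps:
Function('I')(N) = Mul(3, Pow(N, 2)) (Function('I')(N) = Add(Add(Pow(N, 2), Pow(N, 2)), Pow(N, 2)) = Add(Mul(2, Pow(N, 2)), Pow(N, 2)) = Mul(3, Pow(N, 2)))
Function('f')(q, W) = Pow(Add(W, Mul(3, Pow(q, 2))), Rational(1, 2))
Mul(Mul(Mul(-144, Pow(-95, -1)), Function('f')(-2, -12)), 203) = Mul(Mul(Mul(-144, Pow(-95, -1)), Pow(Add(-12, Mul(3, Pow(-2, 2))), Rational(1, 2))), 203) = Mul(Mul(Mul(-144, Rational(-1, 95)), Pow(Add(-12, Mul(3, 4)), Rational(1, 2))), 203) = Mul(Mul(Rational(144, 95), Pow(Add(-12, 12), Rational(1, 2))), 203) = Mul(Mul(Rational(144, 95), Pow(0, Rational(1, 2))), 203) = Mul(Mul(Rational(144, 95), 0), 203) = Mul(0, 203) = 0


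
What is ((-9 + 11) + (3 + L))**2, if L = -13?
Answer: 64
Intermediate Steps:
((-9 + 11) + (3 + L))**2 = ((-9 + 11) + (3 - 13))**2 = (2 - 10)**2 = (-8)**2 = 64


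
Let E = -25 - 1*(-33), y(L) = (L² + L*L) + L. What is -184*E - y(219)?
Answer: -97613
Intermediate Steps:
y(L) = L + 2*L² (y(L) = (L² + L²) + L = 2*L² + L = L + 2*L²)
E = 8 (E = -25 + 33 = 8)
-184*E - y(219) = -184*8 - 219*(1 + 2*219) = -1472 - 219*(1 + 438) = -1472 - 219*439 = -1472 - 1*96141 = -1472 - 96141 = -97613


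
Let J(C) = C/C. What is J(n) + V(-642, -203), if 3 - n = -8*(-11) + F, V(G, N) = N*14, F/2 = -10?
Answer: -2841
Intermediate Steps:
F = -20 (F = 2*(-10) = -20)
V(G, N) = 14*N
n = -65 (n = 3 - (-8*(-11) - 20) = 3 - (88 - 20) = 3 - 1*68 = 3 - 68 = -65)
J(C) = 1
J(n) + V(-642, -203) = 1 + 14*(-203) = 1 - 2842 = -2841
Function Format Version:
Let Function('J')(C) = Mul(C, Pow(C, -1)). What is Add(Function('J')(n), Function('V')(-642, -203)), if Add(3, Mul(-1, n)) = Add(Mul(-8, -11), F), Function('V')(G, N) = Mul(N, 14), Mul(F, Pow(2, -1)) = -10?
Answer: -2841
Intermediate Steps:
F = -20 (F = Mul(2, -10) = -20)
Function('V')(G, N) = Mul(14, N)
n = -65 (n = Add(3, Mul(-1, Add(Mul(-8, -11), -20))) = Add(3, Mul(-1, Add(88, -20))) = Add(3, Mul(-1, 68)) = Add(3, -68) = -65)
Function('J')(C) = 1
Add(Function('J')(n), Function('V')(-642, -203)) = Add(1, Mul(14, -203)) = Add(1, -2842) = -2841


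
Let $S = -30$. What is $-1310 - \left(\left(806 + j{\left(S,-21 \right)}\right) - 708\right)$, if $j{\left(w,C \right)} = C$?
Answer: $-1387$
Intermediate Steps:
$-1310 - \left(\left(806 + j{\left(S,-21 \right)}\right) - 708\right) = -1310 - \left(\left(806 - 21\right) - 708\right) = -1310 - \left(785 - 708\right) = -1310 - 77 = -1387$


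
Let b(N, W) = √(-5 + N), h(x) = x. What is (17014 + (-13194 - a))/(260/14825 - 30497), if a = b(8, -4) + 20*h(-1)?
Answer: -11385600/90423553 + 2965*√3/90423553 ≈ -0.12586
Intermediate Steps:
a = -20 + √3 (a = √(-5 + 8) + 20*(-1) = √3 - 20 = -20 + √3 ≈ -18.268)
(17014 + (-13194 - a))/(260/14825 - 30497) = (17014 + (-13194 - (-20 + √3)))/(260/14825 - 30497) = (17014 + (-13194 + (20 - √3)))/(260*(1/14825) - 30497) = (17014 + (-13174 - √3))/(52/2965 - 30497) = (3840 - √3)/(-90423553/2965) = (3840 - √3)*(-2965/90423553) = -11385600/90423553 + 2965*√3/90423553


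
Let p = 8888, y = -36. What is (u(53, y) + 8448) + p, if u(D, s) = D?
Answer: 17389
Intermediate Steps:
(u(53, y) + 8448) + p = (53 + 8448) + 8888 = 8501 + 8888 = 17389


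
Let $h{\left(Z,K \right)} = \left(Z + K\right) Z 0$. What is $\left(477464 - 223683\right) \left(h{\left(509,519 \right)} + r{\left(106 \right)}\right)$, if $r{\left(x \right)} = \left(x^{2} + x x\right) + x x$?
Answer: $8554449948$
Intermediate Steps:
$h{\left(Z,K \right)} = 0$ ($h{\left(Z,K \right)} = \left(K + Z\right) Z 0 = Z \left(K + Z\right) 0 = 0$)
$r{\left(x \right)} = 3 x^{2}$ ($r{\left(x \right)} = \left(x^{2} + x^{2}\right) + x^{2} = 2 x^{2} + x^{2} = 3 x^{2}$)
$\left(477464 - 223683\right) \left(h{\left(509,519 \right)} + r{\left(106 \right)}\right) = \left(477464 - 223683\right) \left(0 + 3 \cdot 106^{2}\right) = 253781 \left(0 + 3 \cdot 11236\right) = 253781 \left(0 + 33708\right) = 253781 \cdot 33708 = 8554449948$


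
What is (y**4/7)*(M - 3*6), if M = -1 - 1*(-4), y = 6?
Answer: -19440/7 ≈ -2777.1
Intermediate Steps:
M = 3 (M = -1 + 4 = 3)
(y**4/7)*(M - 3*6) = (6**4/7)*(3 - 3*6) = (1296*(1/7))*(3 - 18) = (1296/7)*(-15) = -19440/7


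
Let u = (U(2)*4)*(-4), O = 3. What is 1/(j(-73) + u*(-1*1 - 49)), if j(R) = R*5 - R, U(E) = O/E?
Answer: 1/908 ≈ 0.0011013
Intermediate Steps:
U(E) = 3/E
j(R) = 4*R (j(R) = 5*R - R = 4*R)
u = -24 (u = ((3/2)*4)*(-4) = 6*(-4) = -24)
1/(j(-73) + u*(-1*1 - 49)) = 1/(4*(-73) - 24*(-1*1 - 49)) = 1/(-292 - 24*(-1 - 49)) = 1/(-292 - 24*(-50)) = 1/(-292 + 1200) = 1/908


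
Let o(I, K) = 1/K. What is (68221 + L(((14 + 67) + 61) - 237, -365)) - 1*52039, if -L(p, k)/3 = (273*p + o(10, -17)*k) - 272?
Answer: 1610556/17 ≈ 94739.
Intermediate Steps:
L(p, k) = 816 - 819*p + 3*k/17 (L(p, k) = -3*((273*p + k/(-17)) - 272) = -3*((273*p - k/17) - 272) = -3*(-272 + 273*p - k/17) = 816 - 819*p + 3*k/17)
(68221 + L(((14 + 67) + 61) - 237, -365)) - 1*52039 = (68221 + (816 - 819*(((14 + 67) + 61) - 237) + (3/17)*(-365))) - 1*52039 = (68221 + (816 - 819*((81 + 61) - 237) - 1095/17)) - 52039 = (68221 + (816 - 819*(142 - 237) - 1095/17)) - 52039 = (68221 + (816 - 819*(-95) - 1095/17)) - 52039 = (68221 + (816 + 77805 - 1095/17)) - 52039 = (68221 + 1335462/17) - 52039 = 2495219/17 - 52039 = 1610556/17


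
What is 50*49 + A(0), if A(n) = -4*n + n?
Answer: 2450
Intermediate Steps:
A(n) = -3*n
50*49 + A(0) = 50*49 - 3*0 = 2450 + 0 = 2450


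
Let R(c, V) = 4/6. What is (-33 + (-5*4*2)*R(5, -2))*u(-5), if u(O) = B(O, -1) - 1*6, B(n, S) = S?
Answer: 1253/3 ≈ 417.67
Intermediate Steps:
R(c, V) = 2/3 (R(c, V) = 4*(1/6) = 2/3)
u(O) = -7 (u(O) = -1 - 1*6 = -1 - 6 = -7)
(-33 + (-5*4*2)*R(5, -2))*u(-5) = (-33 + (-5*4*2)*(2/3))*(-7) = (-33 - 20*2*(2/3))*(-7) = (-33 - 40*2/3)*(-7) = (-33 - 80/3)*(-7) = -179/3*(-7) = 1253/3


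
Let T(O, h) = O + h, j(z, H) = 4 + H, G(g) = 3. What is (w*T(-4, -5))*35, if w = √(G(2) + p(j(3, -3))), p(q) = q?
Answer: -630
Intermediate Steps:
w = 2 (w = √(3 + (4 - 3)) = √(3 + 1) = √4 = 2)
(w*T(-4, -5))*35 = (2*(-4 - 5))*35 = (2*(-9))*35 = -18*35 = -630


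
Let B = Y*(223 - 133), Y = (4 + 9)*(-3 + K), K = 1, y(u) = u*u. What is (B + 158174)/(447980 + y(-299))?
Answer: 155834/537381 ≈ 0.28999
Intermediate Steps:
y(u) = u²
Y = -26 (Y = (4 + 9)*(-3 + 1) = 13*(-2) = -26)
B = -2340 (B = -26*(223 - 133) = -26*90 = -2340)
(B + 158174)/(447980 + y(-299)) = (-2340 + 158174)/(447980 + (-299)²) = 155834/(447980 + 89401) = 155834/537381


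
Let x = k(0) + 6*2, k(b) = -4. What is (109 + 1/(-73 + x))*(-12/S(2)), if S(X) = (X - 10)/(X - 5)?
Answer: -31878/65 ≈ -490.43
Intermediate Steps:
S(X) = (-10 + X)/(-5 + X)
x = 8 (x = -4 + 6*2 = -4 + 12 = 8)
(109 + 1/(-73 + x))*(-12/S(2)) = (109 + 1/(-73 + 8))*(-12*(-5 + 2)/(-10 + 2)) = (109 + 1/(-65))*(-12/(-8/(-3))) = (109 - 1/65)*(-12/((-⅓*(-8)))) = 7084*(-12/8/3)/65 = 7084*(-12*3/8)/65 = (7084/65)*(-9/2) = -31878/65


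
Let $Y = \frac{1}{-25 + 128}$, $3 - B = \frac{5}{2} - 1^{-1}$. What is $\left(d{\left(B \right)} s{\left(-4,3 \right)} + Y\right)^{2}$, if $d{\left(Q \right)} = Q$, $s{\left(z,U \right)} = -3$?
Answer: $\frac{855625}{42436} \approx 20.163$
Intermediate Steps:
$B = \frac{3}{2}$ ($B = 3 - \left(\frac{5}{2} - 1^{-1}\right) = 3 - \left(5 \cdot \frac{1}{2} - 1\right) = 3 - \left(\frac{5}{2} - 1\right) = 3 - \frac{3}{2} = \frac{3}{2} \approx 1.5$)
$Y = \frac{1}{103} \approx 0.0097087$
$\left(d{\left(B \right)} s{\left(-4,3 \right)} + Y\right)^{2} = \left(\frac{3}{2} \left(-3\right) + \frac{1}{103}\right)^{2} = \left(- \frac{9}{2} + \frac{1}{103}\right)^{2} = \left(- \frac{925}{206}\right)^{2} = \frac{855625}{42436}$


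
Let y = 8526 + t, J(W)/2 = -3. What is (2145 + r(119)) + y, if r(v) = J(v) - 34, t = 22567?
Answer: 33198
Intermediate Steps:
J(W) = -6 (J(W) = 2*(-3) = -6)
r(v) = -40 (r(v) = -6 - 34 = -40)
y = 31093 (y = 8526 + 22567 = 31093)
(2145 + r(119)) + y = (2145 - 40) + 31093 = 2105 + 31093 = 33198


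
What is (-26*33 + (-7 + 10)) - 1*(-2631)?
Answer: 1776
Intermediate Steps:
(-26*33 + (-7 + 10)) - 1*(-2631) = (-858 + 3) + 2631 = -855 + 2631 = 1776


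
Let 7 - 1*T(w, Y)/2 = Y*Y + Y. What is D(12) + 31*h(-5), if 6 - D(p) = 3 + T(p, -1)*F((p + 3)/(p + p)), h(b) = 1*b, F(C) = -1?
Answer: -138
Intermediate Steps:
h(b) = b
T(w, Y) = 14 - 2*Y - 2*Y**2 (T(w, Y) = 14 - 2*(Y*Y + Y) = 14 - 2*(Y**2 + Y) = 14 - 2*(Y + Y**2) = 14 + (-2*Y - 2*Y**2) = 14 - 2*Y - 2*Y**2)
D(p) = 17 (D(p) = 6 - (3 + (14 - 2*(-1) - 2*(-1)**2)*(-1)) = 6 - (3 + (14 + 2 - 2*1)*(-1)) = 6 - (3 + (14 + 2 - 2)*(-1)) = 6 - (3 + 14*(-1)) = 6 - (3 - 14) = 6 - 1*(-11) = 6 + 11 = 17)
D(12) + 31*h(-5) = 17 + 31*(-5) = 17 - 155 = -138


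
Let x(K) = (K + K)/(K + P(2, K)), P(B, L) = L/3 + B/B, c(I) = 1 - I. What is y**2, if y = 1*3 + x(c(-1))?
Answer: 2025/121 ≈ 16.736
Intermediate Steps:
P(B, L) = 1 + L/3 (P(B, L) = L*(1/3) + 1 = L/3 + 1 = 1 + L/3)
x(K) = 2*K/(1 + 4*K/3) (x(K) = (K + K)/(K + (1 + K/3)) = (2*K)/(1 + 4*K/3) = 2*K/(1 + 4*K/3))
y = 45/11 (y = 1*3 + 6*(1 - 1*(-1))/(3 + 4*(1 - 1*(-1))) = 3 + 6*(1 + 1)/(3 + 4*(1 + 1)) = 3 + 6*2/(3 + 4*2) = 3 + 6*2/(3 + 8) = 3 + 6*2/11 = 3 + 6*2*(1/11) = 3 + 12/11 = 45/11 ≈ 4.0909)
y**2 = (45/11)**2 = 2025/121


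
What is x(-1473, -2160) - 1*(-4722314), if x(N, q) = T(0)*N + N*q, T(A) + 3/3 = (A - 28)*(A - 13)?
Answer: 7369295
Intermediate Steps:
T(A) = -1 + (-28 + A)*(-13 + A) (T(A) = -1 + (A - 28)*(A - 13) = -1 + (-28 + A)*(-13 + A))
x(N, q) = 363*N + N*q (x(N, q) = (363 + 0² - 41*0)*N + N*q = (363 + 0 + 0)*N + N*q = 363*N + N*q)
x(-1473, -2160) - 1*(-4722314) = -1473*(363 - 2160) - 1*(-4722314) = -1473*(-1797) + 4722314 = 2646981 + 4722314 = 7369295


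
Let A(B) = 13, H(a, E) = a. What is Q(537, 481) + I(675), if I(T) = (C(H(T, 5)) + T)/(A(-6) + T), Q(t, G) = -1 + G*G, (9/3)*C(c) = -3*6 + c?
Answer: 79588287/344 ≈ 2.3136e+5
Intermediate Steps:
C(c) = -6 + c/3 (C(c) = (-3*6 + c)/3 = (-18 + c)/3 = -6 + c/3)
Q(t, G) = -1 + G²
I(T) = (-6 + 4*T/3)/(13 + T) (I(T) = ((-6 + T/3) + T)/(13 + T) = (-6 + 4*T/3)/(13 + T))
Q(537, 481) + I(675) = (-1 + 481²) + 2*(-9 + 2*675)/(3*(13 + 675)) = (-1 + 231361) + (⅔)*(-9 + 1350)/688 = 231360 + (⅔)*(1/688)*1341 = 231360 + 447/344 = 79588287/344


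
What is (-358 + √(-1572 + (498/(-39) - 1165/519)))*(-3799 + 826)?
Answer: 1064334 - 991*I*√72244062501/2249 ≈ 1.0643e+6 - 1.1844e+5*I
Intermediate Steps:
(-358 + √(-1572 + (498/(-39) - 1165/519)))*(-3799 + 826) = (-358 + √(-1572 + (498*(-1/39) - 1165*1/519)))*(-2973) = (-358 + √(-1572 + (-166/13 - 1165/519)))*(-2973) = (-358 + √(-1572 - 101299/6747))*(-2973) = (-358 + √(-10707583/6747))*(-2973) = (-358 + I*√72244062501/6747)*(-2973) = 1064334 - 991*I*√72244062501/2249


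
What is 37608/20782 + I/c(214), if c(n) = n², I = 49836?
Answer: 344748465/118966559 ≈ 2.8979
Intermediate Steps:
37608/20782 + I/c(214) = 37608/20782 + 49836/(214²) = 37608*(1/20782) + 49836/45796 = 18804/10391 + 49836*(1/45796) = 18804/10391 + 12459/11449 = 344748465/118966559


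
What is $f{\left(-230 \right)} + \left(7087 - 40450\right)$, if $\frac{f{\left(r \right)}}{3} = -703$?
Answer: $-35472$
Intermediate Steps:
$f{\left(r \right)} = -2109$ ($f{\left(r \right)} = 3 \left(-703\right) = -2109$)
$f{\left(-230 \right)} + \left(7087 - 40450\right) = -2109 + \left(7087 - 40450\right) = -2109 - 33363 = -35472$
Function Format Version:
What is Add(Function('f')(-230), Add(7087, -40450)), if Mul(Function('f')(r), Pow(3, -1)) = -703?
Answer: -35472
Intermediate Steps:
Function('f')(r) = -2109 (Function('f')(r) = Mul(3, -703) = -2109)
Add(Function('f')(-230), Add(7087, -40450)) = Add(-2109, Add(7087, -40450)) = Add(-2109, -33363) = -35472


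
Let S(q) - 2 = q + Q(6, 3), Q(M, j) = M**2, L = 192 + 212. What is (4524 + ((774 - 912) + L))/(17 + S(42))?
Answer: 4790/97 ≈ 49.381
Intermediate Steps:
L = 404
S(q) = 38 + q (S(q) = 2 + (q + 6**2) = 2 + (q + 36) = 2 + (36 + q) = 38 + q)
(4524 + ((774 - 912) + L))/(17 + S(42)) = (4524 + ((774 - 912) + 404))/(17 + (38 + 42)) = (4524 + (-138 + 404))/(17 + 80) = (4524 + 266)/97 = 4790*(1/97) = 4790/97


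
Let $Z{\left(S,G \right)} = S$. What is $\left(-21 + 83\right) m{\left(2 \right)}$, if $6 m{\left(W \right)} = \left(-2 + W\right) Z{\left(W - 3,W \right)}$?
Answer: $0$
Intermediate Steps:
$m{\left(W \right)} = \frac{\left(-3 + W\right) \left(-2 + W\right)}{6}$ ($m{\left(W \right)} = \frac{\left(-2 + W\right) \left(W - 3\right)}{6} = \frac{\left(-2 + W\right) \left(-3 + W\right)}{6} = \frac{\left(-3 + W\right) \left(-2 + W\right)}{6}$)
$\left(-21 + 83\right) m{\left(2 \right)} = \left(-21 + 83\right) \frac{\left(-3 + 2\right) \left(-2 + 2\right)}{6} = 62 \cdot \frac{1}{6} \left(-1\right) 0 = 62 \cdot 0 = 0$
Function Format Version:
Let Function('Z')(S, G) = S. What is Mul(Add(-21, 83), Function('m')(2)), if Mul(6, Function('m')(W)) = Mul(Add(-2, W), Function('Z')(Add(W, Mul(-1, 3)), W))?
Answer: 0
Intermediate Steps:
Function('m')(W) = Mul(Rational(1, 6), Add(-3, W), Add(-2, W)) (Function('m')(W) = Mul(Rational(1, 6), Mul(Add(-2, W), Add(W, Mul(-1, 3)))) = Mul(Rational(1, 6), Mul(Add(-2, W), Add(W, -3))) = Mul(Rational(1, 6), Mul(Add(-2, W), Add(-3, W))) = Mul(Rational(1, 6), Mul(Add(-3, W), Add(-2, W))) = Mul(Rational(1, 6), Add(-3, W), Add(-2, W)))
Mul(Add(-21, 83), Function('m')(2)) = Mul(Add(-21, 83), Mul(Rational(1, 6), Add(-3, 2), Add(-2, 2))) = Mul(62, Mul(Rational(1, 6), -1, 0)) = Mul(62, 0) = 0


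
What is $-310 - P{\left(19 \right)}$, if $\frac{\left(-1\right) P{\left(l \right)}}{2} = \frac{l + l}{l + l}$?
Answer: $-308$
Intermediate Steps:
$P{\left(l \right)} = -2$ ($P{\left(l \right)} = - 2 \frac{l + l}{l + l} = - 2 \frac{2 l}{2 l} = - 2 \frac{1}{2 l} 2 l = \left(-2\right) 1 = -2$)
$-310 - P{\left(19 \right)} = -310 - -2 = -310 + 2 = -308$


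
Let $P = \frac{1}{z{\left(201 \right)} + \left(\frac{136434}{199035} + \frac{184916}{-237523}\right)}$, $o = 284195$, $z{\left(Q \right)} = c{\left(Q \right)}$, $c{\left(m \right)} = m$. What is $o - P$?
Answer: $\frac{899757082622727320}{3165984969409} \approx 2.842 \cdot 10^{5}$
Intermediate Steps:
$z{\left(Q \right)} = Q$
$P = \frac{15758463435}{3165984969409}$ ($P = \frac{1}{201 + \left(\frac{136434}{199035} + \frac{184916}{-237523}\right)} = \frac{1}{201 + \left(136434 \cdot \frac{1}{199035} + 184916 \left(- \frac{1}{237523}\right)\right)} = \frac{1}{201 + \left(\frac{45478}{66345} - \frac{184916}{237523}\right)} = \frac{1}{201 - \frac{1466181026}{15758463435}} = \frac{1}{\frac{3165984969409}{15758463435}} = \frac{15758463435}{3165984969409} \approx 0.0049774$)
$o - P = 284195 - \frac{15758463435}{3165984969409} = \frac{899757082622727320}{3165984969409}$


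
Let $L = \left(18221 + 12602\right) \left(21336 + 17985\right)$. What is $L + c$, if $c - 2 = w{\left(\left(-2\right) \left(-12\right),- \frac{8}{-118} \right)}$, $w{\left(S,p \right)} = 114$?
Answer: $1211991299$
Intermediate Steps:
$L = 1211991183$ ($L = 30823 \cdot 39321 = 1211991183$)
$c = 116$ ($c = 2 + 114 = 116$)
$L + c = 1211991183 + 116 = 1211991299$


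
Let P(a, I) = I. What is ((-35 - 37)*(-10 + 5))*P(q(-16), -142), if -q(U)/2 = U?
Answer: -51120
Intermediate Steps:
q(U) = -2*U
((-35 - 37)*(-10 + 5))*P(q(-16), -142) = ((-35 - 37)*(-10 + 5))*(-142) = -72*(-5)*(-142) = 360*(-142) = -51120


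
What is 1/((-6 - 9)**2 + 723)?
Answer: 1/948 ≈ 0.0010549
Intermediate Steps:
1/((-6 - 9)**2 + 723) = 1/((-15)**2 + 723) = 1/(225 + 723) = 1/948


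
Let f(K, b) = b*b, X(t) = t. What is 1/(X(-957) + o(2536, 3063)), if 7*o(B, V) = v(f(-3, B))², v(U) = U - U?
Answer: -1/957 ≈ -0.0010449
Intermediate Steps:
f(K, b) = b²
v(U) = 0
o(B, V) = 0 (o(B, V) = (⅐)*0² = (⅐)*0 = 0)
1/(X(-957) + o(2536, 3063)) = 1/(-957 + 0) = 1/(-957) = -1/957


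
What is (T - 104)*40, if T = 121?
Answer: 680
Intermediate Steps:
(T - 104)*40 = (121 - 104)*40 = 17*40 = 680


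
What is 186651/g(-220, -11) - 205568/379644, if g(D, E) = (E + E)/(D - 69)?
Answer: 5119701224005/2088042 ≈ 2.4519e+6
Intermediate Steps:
g(D, E) = 2*E/(-69 + D) (g(D, E) = (2*E)/(-69 + D) = 2*E/(-69 + D))
186651/g(-220, -11) - 205568/379644 = 186651/((2*(-11)/(-69 - 220))) - 205568/379644 = 186651/((2*(-11)/(-289))) - 205568*1/379644 = 186651/((2*(-11)*(-1/289))) - 51392/94911 = 186651/(22/289) - 51392/94911 = 186651*(289/22) - 51392/94911 = 53942139/22 - 51392/94911 = 5119701224005/2088042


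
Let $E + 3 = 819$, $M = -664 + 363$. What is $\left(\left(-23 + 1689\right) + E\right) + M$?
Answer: $2181$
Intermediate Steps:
$M = -301$
$E = 816$ ($E = -3 + 819 = 816$)
$\left(\left(-23 + 1689\right) + E\right) + M = \left(\left(-23 + 1689\right) + 816\right) - 301 = \left(1666 + 816\right) - 301 = 2482 - 301 = 2181$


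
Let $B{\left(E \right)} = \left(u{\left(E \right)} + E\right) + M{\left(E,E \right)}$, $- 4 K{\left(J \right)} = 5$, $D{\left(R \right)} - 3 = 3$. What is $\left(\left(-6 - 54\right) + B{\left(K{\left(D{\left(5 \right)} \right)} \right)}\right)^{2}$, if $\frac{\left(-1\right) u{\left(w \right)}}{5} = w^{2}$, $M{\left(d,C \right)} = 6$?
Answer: $\frac{1018081}{256} \approx 3976.9$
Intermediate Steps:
$D{\left(R \right)} = 6$ ($D{\left(R \right)} = 3 + 3 = 6$)
$u{\left(w \right)} = - 5 w^{2}$
$K{\left(J \right)} = - \frac{5}{4}$ ($K{\left(J \right)} = \left(- \frac{1}{4}\right) 5 = - \frac{5}{4}$)
$B{\left(E \right)} = 6 + E - 5 E^{2}$ ($B{\left(E \right)} = \left(- 5 E^{2} + E\right) + 6 = \left(E - 5 E^{2}\right) + 6 = 6 + E - 5 E^{2}$)
$\left(\left(-6 - 54\right) + B{\left(K{\left(D{\left(5 \right)} \right)} \right)}\right)^{2} = \left(\left(-6 - 54\right) - \left(- \frac{19}{4} + \frac{125}{16}\right)\right)^{2} = \left(-60 - \frac{49}{16}\right)^{2} = \left(- \frac{1009}{16}\right)^{2} = \frac{1018081}{256}$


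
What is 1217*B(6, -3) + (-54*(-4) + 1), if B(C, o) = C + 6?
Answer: 14821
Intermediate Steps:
B(C, o) = 6 + C
1217*B(6, -3) + (-54*(-4) + 1) = 1217*(6 + 6) + (-54*(-4) + 1) = 1217*12 + (-9*(-24) + 1) = 14604 + (216 + 1) = 14604 + 217 = 14821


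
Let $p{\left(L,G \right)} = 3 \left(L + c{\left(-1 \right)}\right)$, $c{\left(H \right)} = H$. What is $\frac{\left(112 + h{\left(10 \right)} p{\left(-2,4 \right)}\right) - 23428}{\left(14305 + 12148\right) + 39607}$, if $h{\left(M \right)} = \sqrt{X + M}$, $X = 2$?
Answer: $- \frac{1943}{5505} - \frac{\sqrt{3}}{3670} \approx -0.35342$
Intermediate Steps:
$p{\left(L,G \right)} = -3 + 3 L$ ($p{\left(L,G \right)} = 3 \left(L - 1\right) = 3 \left(-1 + L\right) = -3 + 3 L$)
$h{\left(M \right)} = \sqrt{2 + M}$
$\frac{\left(112 + h{\left(10 \right)} p{\left(-2,4 \right)}\right) - 23428}{\left(14305 + 12148\right) + 39607} = \frac{\left(112 + \sqrt{2 + 10} \left(-3 + 3 \left(-2\right)\right)\right) - 23428}{\left(14305 + 12148\right) + 39607} = \frac{\left(112 + \sqrt{12} \left(-3 - 6\right)\right) - 23428}{26453 + 39607} = \frac{\left(112 + 2 \sqrt{3} \left(-9\right)\right) - 23428}{66060} = \left(\left(112 - 18 \sqrt{3}\right) - 23428\right) \frac{1}{66060} = \left(-23316 - 18 \sqrt{3}\right) \frac{1}{66060} = - \frac{1943}{5505} - \frac{\sqrt{3}}{3670}$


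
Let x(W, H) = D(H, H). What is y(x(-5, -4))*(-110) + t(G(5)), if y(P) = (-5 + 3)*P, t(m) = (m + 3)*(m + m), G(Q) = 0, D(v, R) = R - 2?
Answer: -1320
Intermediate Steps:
D(v, R) = -2 + R
x(W, H) = -2 + H
t(m) = 2*m*(3 + m) (t(m) = (3 + m)*(2*m) = 2*m*(3 + m))
y(P) = -2*P
y(x(-5, -4))*(-110) + t(G(5)) = -2*(-2 - 4)*(-110) + 2*0*(3 + 0) = -2*(-6)*(-110) + 2*0*3 = 12*(-110) + 0 = -1320 + 0 = -1320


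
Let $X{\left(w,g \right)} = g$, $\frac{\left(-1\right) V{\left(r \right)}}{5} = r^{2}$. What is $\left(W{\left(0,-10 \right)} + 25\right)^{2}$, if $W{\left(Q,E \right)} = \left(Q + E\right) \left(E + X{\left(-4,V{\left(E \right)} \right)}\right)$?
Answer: $26265625$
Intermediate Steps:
$V{\left(r \right)} = - 5 r^{2}$
$W{\left(Q,E \right)} = \left(E + Q\right) \left(E - 5 E^{2}\right)$ ($W{\left(Q,E \right)} = \left(Q + E\right) \left(E - 5 E^{2}\right) = \left(E + Q\right) \left(E - 5 E^{2}\right)$)
$\left(W{\left(0,-10 \right)} + 25\right)^{2} = \left(- 10 \left(-10 + 0 - 5 \left(-10\right)^{2} - \left(-50\right) 0\right) + 25\right)^{2} = \left(- 10 \left(-10 + 0 - 500 + 0\right) + 25\right)^{2} = \left(\left(-10\right) \left(-510\right) + 25\right)^{2} = \left(5100 + 25\right)^{2} = 5125^{2} = 26265625$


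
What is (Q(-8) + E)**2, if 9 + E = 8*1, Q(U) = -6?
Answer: 49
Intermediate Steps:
E = -1 (E = -9 + 8*1 = -9 + 8 = -1)
(Q(-8) + E)**2 = (-6 - 1)**2 = (-7)**2 = 49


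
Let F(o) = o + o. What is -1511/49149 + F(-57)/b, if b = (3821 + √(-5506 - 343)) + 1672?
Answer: (-1511*√5849 + 13902909*I)/(49149*(√5849 - 5493*I)) ≈ -0.051493 + 0.0002889*I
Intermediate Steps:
F(o) = 2*o
b = 5493 + I*√5849 (b = (3821 + √(-5849)) + 1672 = (3821 + I*√5849) + 1672 = 5493 + I*√5849 ≈ 5493.0 + 76.479*I)
-1511/49149 + F(-57)/b = -1511/49149 + (2*(-57))/(5493 + I*√5849) = -1511*1/49149 - 114/(5493 + I*√5849) = -1511/49149 - 114/(5493 + I*√5849)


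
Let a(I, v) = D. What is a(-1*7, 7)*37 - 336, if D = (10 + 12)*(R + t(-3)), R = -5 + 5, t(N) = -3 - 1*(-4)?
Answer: 478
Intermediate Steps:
t(N) = 1 (t(N) = -3 + 4 = 1)
R = 0
D = 22 (D = (10 + 12)*(0 + 1) = 22*1 = 22)
a(I, v) = 22
a(-1*7, 7)*37 - 336 = 22*37 - 336 = 814 - 336 = 478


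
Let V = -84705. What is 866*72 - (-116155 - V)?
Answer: 93802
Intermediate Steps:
866*72 - (-116155 - V) = 866*72 - (-116155 - 1*(-84705)) = 62352 - (-116155 + 84705) = 62352 - 1*(-31450) = 62352 + 31450 = 93802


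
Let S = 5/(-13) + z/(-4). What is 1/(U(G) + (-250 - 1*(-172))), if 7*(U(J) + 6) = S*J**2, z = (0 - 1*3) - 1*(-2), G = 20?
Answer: -13/1192 ≈ -0.010906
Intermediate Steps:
z = -1 (z = (0 - 3) + 2 = -3 + 2 = -1)
S = -7/52 (S = 5/(-13) - 1/(-4) = 5*(-1/13) - 1*(-1/4) = -5/13 + 1/4 = -7/52 ≈ -0.13462)
U(J) = -6 - J**2/52 (U(J) = -6 + (-7*J**2/52)/7 = -6 - J**2/52)
1/(U(G) + (-250 - 1*(-172))) = 1/((-6 - 1/52*20**2) + (-250 - 1*(-172))) = 1/((-6 - 1/52*400) + (-250 + 172)) = 1/((-6 - 100/13) - 78) = 1/(-178/13 - 78) = 1/(-1192/13) = -13/1192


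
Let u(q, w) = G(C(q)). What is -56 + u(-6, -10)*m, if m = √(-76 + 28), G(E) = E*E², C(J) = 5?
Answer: -56 + 500*I*√3 ≈ -56.0 + 866.03*I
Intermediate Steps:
G(E) = E³
u(q, w) = 125 (u(q, w) = 5³ = 125)
m = 4*I*√3 (m = √(-48) = 4*I*√3 ≈ 6.9282*I)
-56 + u(-6, -10)*m = -56 + 125*(4*I*√3) = -56 + 500*I*√3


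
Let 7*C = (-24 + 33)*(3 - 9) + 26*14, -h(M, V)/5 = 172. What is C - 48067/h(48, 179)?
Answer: 603069/6020 ≈ 100.18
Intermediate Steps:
h(M, V) = -860 (h(M, V) = -5*172 = -860)
C = 310/7 (C = ((-24 + 33)*(3 - 9) + 26*14)/7 = (9*(-6) + 364)/7 = (-54 + 364)/7 = (1/7)*310 = 310/7 ≈ 44.286)
C - 48067/h(48, 179) = 310/7 - 48067/(-860) = 310/7 - 48067*(-1/860) = 310/7 + 48067/860 = 603069/6020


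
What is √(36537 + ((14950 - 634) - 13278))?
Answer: 15*√167 ≈ 193.84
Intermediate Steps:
√(36537 + ((14950 - 634) - 13278)) = √(36537 + (14316 - 13278)) = √(36537 + 1038) = √37575 = 15*√167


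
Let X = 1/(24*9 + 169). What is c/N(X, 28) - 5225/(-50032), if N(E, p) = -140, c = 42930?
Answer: -107357113/350224 ≈ -306.54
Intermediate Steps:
X = 1/385 (X = 1/(216 + 169) = 1/385 ≈ 0.0025974)
c/N(X, 28) - 5225/(-50032) = 42930/(-140) - 5225/(-50032) = 42930*(-1/140) - 5225*(-1/50032) = -4293/14 + 5225/50032 = -107357113/350224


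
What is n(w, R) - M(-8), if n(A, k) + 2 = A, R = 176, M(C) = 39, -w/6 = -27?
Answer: 121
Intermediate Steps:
w = 162 (w = -6*(-27) = 162)
n(A, k) = -2 + A
n(w, R) - M(-8) = (-2 + 162) - 1*39 = 160 - 39 = 121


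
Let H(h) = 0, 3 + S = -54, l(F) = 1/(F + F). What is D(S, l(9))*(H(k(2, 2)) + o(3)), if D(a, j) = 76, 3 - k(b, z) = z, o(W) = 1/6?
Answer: 38/3 ≈ 12.667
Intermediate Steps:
l(F) = 1/(2*F)
o(W) = ⅙
k(b, z) = 3 - z
S = -57 (S = -3 - 54 = -57)
D(S, l(9))*(H(k(2, 2)) + o(3)) = 76*(0 + ⅙) = 76*(⅙) = 38/3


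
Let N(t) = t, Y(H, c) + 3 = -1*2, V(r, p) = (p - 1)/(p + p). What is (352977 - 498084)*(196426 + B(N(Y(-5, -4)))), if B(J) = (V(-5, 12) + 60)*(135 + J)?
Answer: -118573072563/4 ≈ -2.9643e+10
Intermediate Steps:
V(r, p) = (-1 + p)/(2*p) (V(r, p) = (-1 + p)/((2*p)) = (-1 + p)*(1/(2*p)) = (-1 + p)/(2*p))
Y(H, c) = -5 (Y(H, c) = -3 - 1*2 = -3 - 2 = -5)
B(J) = 65295/8 + 1451*J/24 (B(J) = ((1/2)*(-1 + 12)/12 + 60)*(135 + J) = ((1/2)*(1/12)*11 + 60)*(135 + J) = (11/24 + 60)*(135 + J) = 1451*(135 + J)/24 = 65295/8 + 1451*J/24)
(352977 - 498084)*(196426 + B(N(Y(-5, -4)))) = (352977 - 498084)*(196426 + (65295/8 + (1451/24)*(-5))) = -145107*(196426 + (65295/8 - 7255/24)) = -145107*(196426 + 94315/12) = -145107*2451427/12 = -118573072563/4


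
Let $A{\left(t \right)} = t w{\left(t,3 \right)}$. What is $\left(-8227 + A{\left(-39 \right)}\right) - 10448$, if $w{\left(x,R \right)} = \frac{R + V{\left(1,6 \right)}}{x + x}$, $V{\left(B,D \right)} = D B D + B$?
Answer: $-18655$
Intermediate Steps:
$V{\left(B,D \right)} = B + B D^{2}$ ($V{\left(B,D \right)} = B D D + B = B D^{2} + B = B + B D^{2}$)
$w{\left(x,R \right)} = \frac{37 + R}{2 x}$ ($w{\left(x,R \right)} = \frac{R + 1 \left(1 + 6^{2}\right)}{x + x} = \frac{R + 1 \left(1 + 36\right)}{2 x} = \left(R + 1 \cdot 37\right) \frac{1}{2 x} = \left(R + 37\right) \frac{1}{2 x} = \left(37 + R\right) \frac{1}{2 x} = \frac{37 + R}{2 x}$)
$A{\left(t \right)} = 20$ ($A{\left(t \right)} = t \frac{37 + 3}{2 t} = t \frac{1}{2} \frac{1}{t} 40 = t \frac{20}{t} = 20$)
$\left(-8227 + A{\left(-39 \right)}\right) - 10448 = \left(-8227 + 20\right) - 10448 = -8207 - 10448 = -18655$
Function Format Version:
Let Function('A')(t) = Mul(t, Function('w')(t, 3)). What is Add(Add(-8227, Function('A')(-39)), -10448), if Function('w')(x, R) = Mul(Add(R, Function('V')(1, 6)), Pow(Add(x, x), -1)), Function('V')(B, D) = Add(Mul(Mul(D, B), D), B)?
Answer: -18655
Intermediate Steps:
Function('V')(B, D) = Add(B, Mul(B, Pow(D, 2))) (Function('V')(B, D) = Add(Mul(Mul(B, D), D), B) = Add(Mul(B, Pow(D, 2)), B) = Add(B, Mul(B, Pow(D, 2))))
Function('w')(x, R) = Mul(Rational(1, 2), Pow(x, -1), Add(37, R)) (Function('w')(x, R) = Mul(Add(R, Mul(1, Add(1, Pow(6, 2)))), Pow(Add(x, x), -1)) = Mul(Add(R, Mul(1, Add(1, 36))), Pow(Mul(2, x), -1)) = Mul(Add(R, Mul(1, 37)), Mul(Rational(1, 2), Pow(x, -1))) = Mul(Add(R, 37), Mul(Rational(1, 2), Pow(x, -1))) = Mul(Add(37, R), Mul(Rational(1, 2), Pow(x, -1))) = Mul(Rational(1, 2), Pow(x, -1), Add(37, R)))
Function('A')(t) = 20 (Function('A')(t) = Mul(t, Mul(Rational(1, 2), Pow(t, -1), Add(37, 3))) = Mul(t, Mul(Rational(1, 2), Pow(t, -1), 40)) = Mul(t, Mul(20, Pow(t, -1))) = 20)
Add(Add(-8227, Function('A')(-39)), -10448) = Add(Add(-8227, 20), -10448) = Add(-8207, -10448) = -18655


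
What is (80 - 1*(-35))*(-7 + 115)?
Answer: 12420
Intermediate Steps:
(80 - 1*(-35))*(-7 + 115) = (80 + 35)*108 = 115*108 = 12420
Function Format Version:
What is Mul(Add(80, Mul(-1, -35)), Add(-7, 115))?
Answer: 12420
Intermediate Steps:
Mul(Add(80, Mul(-1, -35)), Add(-7, 115)) = Mul(Add(80, 35), 108) = Mul(115, 108) = 12420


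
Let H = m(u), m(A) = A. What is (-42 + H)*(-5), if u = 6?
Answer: 180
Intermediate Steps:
H = 6
(-42 + H)*(-5) = (-42 + 6)*(-5) = -36*(-5) = 180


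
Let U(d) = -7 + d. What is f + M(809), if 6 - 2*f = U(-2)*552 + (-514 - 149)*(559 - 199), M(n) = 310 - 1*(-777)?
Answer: 122914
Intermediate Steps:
M(n) = 1087 (M(n) = 310 + 777 = 1087)
f = 121827 (f = 3 - ((-7 - 2)*552 + (-514 - 149)*(559 - 199))/2 = 3 - (-9*552 - 663*360)/2 = 3 - (-4968 - 238680)/2 = 3 - ½*(-243648) = 3 + 121824 = 121827)
f + M(809) = 121827 + 1087 = 122914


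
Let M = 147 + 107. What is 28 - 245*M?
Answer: -62202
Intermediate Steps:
M = 254
28 - 245*M = 28 - 245*254 = 28 - 62230 = -62202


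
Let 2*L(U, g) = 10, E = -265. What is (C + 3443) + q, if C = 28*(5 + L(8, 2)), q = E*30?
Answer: -4227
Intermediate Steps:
q = -7950 (q = -265*30 = -7950)
L(U, g) = 5 (L(U, g) = (½)*10 = 5)
C = 280 (C = 28*(5 + 5) = 28*10 = 280)
(C + 3443) + q = (280 + 3443) - 7950 = 3723 - 7950 = -4227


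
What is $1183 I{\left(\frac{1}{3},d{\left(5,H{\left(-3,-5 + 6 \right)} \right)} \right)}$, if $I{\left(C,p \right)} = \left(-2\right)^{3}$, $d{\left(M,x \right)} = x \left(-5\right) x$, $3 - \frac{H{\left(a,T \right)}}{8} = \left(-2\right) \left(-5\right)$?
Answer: $-9464$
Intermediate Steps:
$H{\left(a,T \right)} = -56$ ($H{\left(a,T \right)} = 24 - 8 \left(\left(-2\right) \left(-5\right)\right) = 24 - 80 = -56$)
$d{\left(M,x \right)} = - 5 x^{2}$ ($d{\left(M,x \right)} = - 5 x x = - 5 x^{2}$)
$I{\left(C,p \right)} = -8$
$1183 I{\left(\frac{1}{3},d{\left(5,H{\left(-3,-5 + 6 \right)} \right)} \right)} = 1183 \left(-8\right) = -9464$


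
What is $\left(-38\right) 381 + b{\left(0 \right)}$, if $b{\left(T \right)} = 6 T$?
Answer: $-14478$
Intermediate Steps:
$\left(-38\right) 381 + b{\left(0 \right)} = \left(-38\right) 381 + 6 \cdot 0 = -14478 + 0 = -14478$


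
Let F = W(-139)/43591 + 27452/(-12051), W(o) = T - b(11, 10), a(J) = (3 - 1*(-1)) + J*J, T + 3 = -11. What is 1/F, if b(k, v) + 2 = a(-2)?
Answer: -525315141/1196901152 ≈ -0.43890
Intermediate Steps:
T = -14 (T = -3 - 11 = -14)
a(J) = 4 + J**2 (a(J) = (3 + 1) + J**2 = 4 + J**2)
b(k, v) = 6 (b(k, v) = -2 + (4 + (-2)**2) = -2 + (4 + 4) = -2 + 8 = 6)
W(o) = -20 (W(o) = -14 - 1*6 = -14 - 6 = -20)
F = -1196901152/525315141 (F = -20/43591 + 27452/(-12051) = -20*1/43591 + 27452*(-1/12051) = -20/43591 - 27452/12051 = -1196901152/525315141 ≈ -2.2784)
1/F = 1/(-1196901152/525315141) = -525315141/1196901152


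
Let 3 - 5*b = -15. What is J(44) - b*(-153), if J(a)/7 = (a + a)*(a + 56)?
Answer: 310754/5 ≈ 62151.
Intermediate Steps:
b = 18/5 (b = ⅗ - ⅕*(-15) = ⅗ + 3 = 18/5 ≈ 3.6000)
J(a) = 14*a*(56 + a) (J(a) = 7*((a + a)*(a + 56)) = 7*((2*a)*(56 + a)) = 7*(2*a*(56 + a)) = 14*a*(56 + a))
J(44) - b*(-153) = 14*44*(56 + 44) - 18*(-153)/5 = 14*44*100 - 1*(-2754/5) = 61600 + 2754/5 = 310754/5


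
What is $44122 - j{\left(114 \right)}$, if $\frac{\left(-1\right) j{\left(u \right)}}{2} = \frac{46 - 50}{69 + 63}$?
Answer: $\frac{1456024}{33} \approx 44122.0$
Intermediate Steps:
$j{\left(u \right)} = \frac{2}{33}$ ($j{\left(u \right)} = - 2 \frac{46 - 50}{69 + 63} = - 2 \left(- \frac{4}{132}\right) = - 2 \left(\left(-4\right) \frac{1}{132}\right) = \left(-2\right) \left(- \frac{1}{33}\right) = \frac{2}{33}$)
$44122 - j{\left(114 \right)} = 44122 - \frac{2}{33} = \frac{1456024}{33}$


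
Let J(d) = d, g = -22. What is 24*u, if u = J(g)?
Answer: -528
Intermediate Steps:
u = -22
24*u = 24*(-22) = -528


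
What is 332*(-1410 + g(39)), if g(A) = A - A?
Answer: -468120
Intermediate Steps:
g(A) = 0
332*(-1410 + g(39)) = 332*(-1410 + 0) = 332*(-1410) = -468120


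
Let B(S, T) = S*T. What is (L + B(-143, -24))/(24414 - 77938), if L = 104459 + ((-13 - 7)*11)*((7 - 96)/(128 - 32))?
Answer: -2594279/1284576 ≈ -2.0196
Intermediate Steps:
L = 2511911/24 (L = 104459 + (-20*11)*(-89/96) = 104459 - (-19580)/96 = 104459 - 220*(-89/96) = 104459 + 4895/24 = 2511911/24 ≈ 1.0466e+5)
(L + B(-143, -24))/(24414 - 77938) = (2511911/24 - 143*(-24))/(24414 - 77938) = (2511911/24 + 3432)/(-53524) = (2594279/24)*(-1/53524) = -2594279/1284576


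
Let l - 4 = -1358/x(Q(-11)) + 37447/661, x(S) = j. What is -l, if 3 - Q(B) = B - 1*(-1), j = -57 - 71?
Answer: -3014643/42304 ≈ -71.261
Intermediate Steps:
j = -128
Q(B) = 2 - B (Q(B) = 3 - (B - 1*(-1)) = 3 - (B + 1) = 3 - (1 + B) = 3 + (-1 - B) = 2 - B)
x(S) = -128
l = 3014643/42304 (l = 4 + (-1358/(-128) + 37447/661) = 4 + (-1358*(-1/128) + 37447*(1/661)) = 4 + (679/64 + 37447/661) = 4 + 2845427/42304 = 3014643/42304 ≈ 71.261)
-l = -1*3014643/42304 = -3014643/42304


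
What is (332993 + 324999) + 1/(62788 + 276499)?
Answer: 223248131705/339287 ≈ 6.5799e+5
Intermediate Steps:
(332993 + 324999) + 1/(62788 + 276499) = 657992 + 1/339287 = 223248131705/339287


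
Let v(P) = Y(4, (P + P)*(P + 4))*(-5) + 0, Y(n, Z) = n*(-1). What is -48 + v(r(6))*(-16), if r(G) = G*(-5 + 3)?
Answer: -368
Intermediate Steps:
r(G) = -2*G (r(G) = G*(-2) = -2*G)
Y(n, Z) = -n
v(P) = 20 (v(P) = -1*4*(-5) + 0 = -4*(-5) + 0 = 20 + 0 = 20)
-48 + v(r(6))*(-16) = -48 + 20*(-16) = -48 - 320 = -368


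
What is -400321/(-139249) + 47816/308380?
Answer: 32527330041/10735401655 ≈ 3.0299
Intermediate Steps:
-400321/(-139249) + 47816/308380 = -400321*(-1/139249) + 47816*(1/308380) = 400321/139249 + 11954/77095 = 32527330041/10735401655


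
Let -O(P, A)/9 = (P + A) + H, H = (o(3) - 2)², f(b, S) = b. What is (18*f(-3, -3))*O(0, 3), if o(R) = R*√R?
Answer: 16524 - 5832*√3 ≈ 6422.7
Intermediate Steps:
o(R) = R^(3/2)
H = (-2 + 3*√3)² (H = (3^(3/2) - 2)² = (3*√3 - 2)² = (-2 + 3*√3)² ≈ 10.215)
O(P, A) = -279 - 9*A - 9*P + 108*√3 (O(P, A) = -9*((P + A) + (31 - 12*√3)) = -9*((A + P) + (31 - 12*√3)) = -9*(31 + A + P - 12*√3) = -279 - 9*A - 9*P + 108*√3)
(18*f(-3, -3))*O(0, 3) = (18*(-3))*(-279 - 9*3 - 9*0 + 108*√3) = -54*(-279 - 27 + 0 + 108*√3) = -54*(-306 + 108*√3) = 16524 - 5832*√3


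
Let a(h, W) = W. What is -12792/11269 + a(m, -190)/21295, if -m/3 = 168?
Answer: -54909350/47994671 ≈ -1.1441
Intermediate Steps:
m = -504 (m = -3*168 = -504)
-12792/11269 + a(m, -190)/21295 = -12792/11269 - 190/21295 = -12792*1/11269 - 190*1/21295 = -12792/11269 - 38/4259 = -54909350/47994671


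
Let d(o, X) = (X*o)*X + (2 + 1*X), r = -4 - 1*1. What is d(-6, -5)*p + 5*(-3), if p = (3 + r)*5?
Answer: 1515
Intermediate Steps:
r = -5 (r = -4 - 1 = -5)
d(o, X) = 2 + X + o*X² (d(o, X) = o*X² + (2 + X) = 2 + X + o*X²)
p = -10 (p = (3 - 5)*5 = -2*5 = -10)
d(-6, -5)*p + 5*(-3) = (2 - 5 - 6*(-5)²)*(-10) + 5*(-3) = (2 - 5 - 6*25)*(-10) - 15 = (2 - 5 - 150)*(-10) - 15 = -153*(-10) - 15 = 1530 - 15 = 1515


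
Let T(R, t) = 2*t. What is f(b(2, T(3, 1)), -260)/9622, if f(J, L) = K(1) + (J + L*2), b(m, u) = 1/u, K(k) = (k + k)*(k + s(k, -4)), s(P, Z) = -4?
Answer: -1051/19244 ≈ -0.054614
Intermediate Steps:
K(k) = 2*k*(-4 + k) (K(k) = (k + k)*(k - 4) = (2*k)*(-4 + k) = 2*k*(-4 + k))
f(J, L) = -6 + J + 2*L (f(J, L) = 2*1*(-4 + 1) + (J + L*2) = 2*1*(-3) + (J + 2*L) = -6 + (J + 2*L) = -6 + J + 2*L)
f(b(2, T(3, 1)), -260)/9622 = (-6 + 1/(2*1) + 2*(-260))/9622 = (-6 + 1/2 - 520)*(1/9622) = -1051/2*1/9622 = -1051/19244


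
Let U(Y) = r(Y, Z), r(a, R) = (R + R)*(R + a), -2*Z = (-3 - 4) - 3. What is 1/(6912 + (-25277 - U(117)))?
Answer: -1/19585 ≈ -5.1059e-5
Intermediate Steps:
Z = 5 (Z = -((-3 - 4) - 3)/2 = -(-7 - 3)/2 = -½*(-10) = 5)
r(a, R) = 2*R*(R + a) (r(a, R) = (2*R)*(R + a) = 2*R*(R + a))
U(Y) = 50 + 10*Y (U(Y) = 2*5*(5 + Y) = 50 + 10*Y)
1/(6912 + (-25277 - U(117))) = 1/(6912 + (-25277 - (50 + 10*117))) = 1/(6912 + (-25277 - (50 + 1170))) = 1/(6912 + (-25277 - 1*1220)) = 1/(6912 + (-25277 - 1220)) = 1/(6912 - 26497) = 1/(-19585) = -1/19585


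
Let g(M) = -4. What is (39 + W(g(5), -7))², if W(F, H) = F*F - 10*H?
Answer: 15625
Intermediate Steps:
W(F, H) = F² - 10*H
(39 + W(g(5), -7))² = (39 + ((-4)² - 10*(-7)))² = (39 + (16 + 70))² = (39 + 86)² = 125² = 15625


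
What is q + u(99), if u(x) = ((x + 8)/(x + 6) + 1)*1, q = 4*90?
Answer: 38012/105 ≈ 362.02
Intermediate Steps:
q = 360
u(x) = 1 + (8 + x)/(6 + x) (u(x) = ((8 + x)/(6 + x) + 1)*1 = (1 + (8 + x)/(6 + x))*1 = 1 + (8 + x)/(6 + x))
q + u(99) = 360 + 2*(7 + 99)/(6 + 99) = 360 + 2*106/105 = 360 + 2*(1/105)*106 = 360 + 212/105 = 38012/105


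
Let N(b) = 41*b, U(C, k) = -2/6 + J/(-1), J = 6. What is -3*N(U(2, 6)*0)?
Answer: 0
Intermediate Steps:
U(C, k) = -19/3 (U(C, k) = -2/6 + 6/(-1) = -2*⅙ + 6*(-1) = -⅓ - 6 = -19/3)
-3*N(U(2, 6)*0) = -123*(-19/3*0) = -123*0 = -3*0 = 0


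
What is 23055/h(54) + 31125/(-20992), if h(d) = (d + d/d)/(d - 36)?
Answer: 1741951641/230912 ≈ 7543.8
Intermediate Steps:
h(d) = (1 + d)/(-36 + d) (h(d) = (d + 1)/(-36 + d) = (1 + d)/(-36 + d))
23055/h(54) + 31125/(-20992) = 23055/(((1 + 54)/(-36 + 54))) + 31125/(-20992) = 23055/((55/18)) + 31125*(-1/20992) = 23055/(((1/18)*55)) - 31125/20992 = 23055/(55/18) - 31125/20992 = 23055*(18/55) - 31125/20992 = 82998/11 - 31125/20992 = 1741951641/230912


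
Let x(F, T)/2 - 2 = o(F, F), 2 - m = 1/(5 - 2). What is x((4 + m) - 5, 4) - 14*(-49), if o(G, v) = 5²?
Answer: 740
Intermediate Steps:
m = 5/3 (m = 2 - 1/(5 - 2) = 2 - 1/3 = 2 - 1*⅓ = 2 - ⅓ = 5/3 ≈ 1.6667)
o(G, v) = 25
x(F, T) = 54 (x(F, T) = 4 + 2*25 = 4 + 50 = 54)
x((4 + m) - 5, 4) - 14*(-49) = 54 - 14*(-49) = 54 + 686 = 740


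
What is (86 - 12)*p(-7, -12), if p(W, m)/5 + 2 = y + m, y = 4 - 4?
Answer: -5180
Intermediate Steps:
y = 0
p(W, m) = -10 + 5*m (p(W, m) = -10 + 5*(0 + m) = -10 + 5*m)
(86 - 12)*p(-7, -12) = (86 - 12)*(-10 + 5*(-12)) = 74*(-10 - 60) = 74*(-70) = -5180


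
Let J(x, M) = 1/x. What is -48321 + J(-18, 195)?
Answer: -869779/18 ≈ -48321.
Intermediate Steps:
-48321 + J(-18, 195) = -48321 + 1/(-18) = -48321 - 1/18 = -869779/18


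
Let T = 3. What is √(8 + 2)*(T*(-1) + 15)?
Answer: 12*√10 ≈ 37.947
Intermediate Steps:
√(8 + 2)*(T*(-1) + 15) = √(8 + 2)*(3*(-1) + 15) = √10*(-3 + 15) = √10*12 = 12*√10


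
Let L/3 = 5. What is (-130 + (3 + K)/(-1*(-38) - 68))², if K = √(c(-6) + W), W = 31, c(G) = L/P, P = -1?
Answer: 15264649/900 ≈ 16961.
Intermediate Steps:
L = 15 (L = 3*5 = 15)
c(G) = -15 (c(G) = 15/(-1) = 15*(-1) = -15)
K = 4 (K = √(-15 + 31) = √16 = 4)
(-130 + (3 + K)/(-1*(-38) - 68))² = (-130 + (3 + 4)/(-1*(-38) - 68))² = (-130 + 7/(38 - 68))² = (-130 + 7/(-30))² = (-130 + 7*(-1/30))² = (-130 - 7/30)² = (-3907/30)² = 15264649/900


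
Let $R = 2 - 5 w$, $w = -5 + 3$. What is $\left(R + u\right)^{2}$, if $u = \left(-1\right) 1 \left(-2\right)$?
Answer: $196$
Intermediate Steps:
$w = -2$
$R = 12$ ($R = 2 - -10 = 2 + 10 = 12$)
$u = 2$ ($u = \left(-1\right) \left(-2\right) = 2$)
$\left(R + u\right)^{2} = \left(12 + 2\right)^{2} = 14^{2} = 196$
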